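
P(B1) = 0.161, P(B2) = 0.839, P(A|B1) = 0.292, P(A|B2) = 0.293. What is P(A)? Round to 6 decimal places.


P(A) = P(A|B1)*P(B1) + P(A|B2)*P(B2)
P(A|B1)*P(B1) = 0.292 * 0.161 = 0.047012
P(A|B2)*P(B2) = 0.293 * 0.839 = 0.245827
P(A) = 0.047012 + 0.245827 = 0.292839

0.292839


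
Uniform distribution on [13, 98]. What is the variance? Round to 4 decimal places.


Var = (b-a)^2 / 12
(b-a)^2 = (98 - 13)^2 = 7225
Var = 7225/12 ≈ 602.083333

602.0833


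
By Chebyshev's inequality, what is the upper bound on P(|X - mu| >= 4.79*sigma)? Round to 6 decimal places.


P <= 1/k^2
k^2 = 4.79^2 = 22.9441
1/k^2 = 1 / 22.9441 ≈ 0.04358419

0.043584


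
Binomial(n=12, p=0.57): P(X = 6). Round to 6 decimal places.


P = C(n,k) * p^k * (1-p)^(n-k)
C(12,6) = 924
p^k = 0.57^6 ≈ 0.03429645
(1-p)^(n-k) = 0.43^6 ≈ 0.006321363
P = 924 * 0.03429645 * 0.006321363 ≈ 0.200323

0.200323


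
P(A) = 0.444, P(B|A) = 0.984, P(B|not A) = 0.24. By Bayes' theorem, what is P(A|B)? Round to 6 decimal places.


P(A|B) = P(B|A)*P(A) / P(B), P(B) = P(B|A)*P(A) + P(B|not A)*P(not A)
P(B|A)*P(A) = 0.984 * 0.444 = 0.436896
P(B|not A)*P(not A) = 0.24 * 0.556 = 0.13344
P(B) = 0.436896 + 0.13344 = 0.570336
P(A|B) = 0.436896 / 0.570336 = 4551/5941 ≈ 0.76603265

0.766033


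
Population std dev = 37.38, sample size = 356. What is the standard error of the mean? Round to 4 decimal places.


SE = sigma / sqrt(n)
sqrt(356) ≈ 18.867962
SE = 37.38 / 18.867962 ≈ 1.981136

1.9811


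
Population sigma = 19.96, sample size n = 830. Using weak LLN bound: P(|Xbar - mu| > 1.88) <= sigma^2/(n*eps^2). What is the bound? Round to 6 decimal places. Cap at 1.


bound = min(1, sigma^2/(n*eps^2))
sigma^2 = 19.96^2 = 398.4016
n*eps^2 = 830 * 1.88^2 = 830 * 3.5344 = 2933.552
sigma^2/(n*eps^2) = 398.4016 / 2933.552 ≈ 0.13580860

0.135809


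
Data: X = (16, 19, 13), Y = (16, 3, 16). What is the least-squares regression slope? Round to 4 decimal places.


b = sum((xi-xbar)(yi-ybar)) / sum((xi-xbar)^2)
n = 3, xbar = 48/3 = 16, ybar = 35/3 ≈ 11.666667
Sxy = sum((xi-xbar)(yi-ybar)) = -39
Sxx = sum((xi-xbar)^2) = 18
b = Sxy / Sxx = -13/6 ≈ -2.166667

-2.1667


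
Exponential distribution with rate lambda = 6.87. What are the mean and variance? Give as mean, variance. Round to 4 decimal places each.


mean = 1/lam, var = 1/lam^2
mean = 1 / 6.87 = 100/687 ≈ 0.145560
lam^2 = 6.87^2 = 47.1969
var = 1 / 47.1969 ≈ 0.021188

0.1456, 0.0212


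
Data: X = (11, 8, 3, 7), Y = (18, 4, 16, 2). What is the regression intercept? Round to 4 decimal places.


a = ybar - b*xbar, where b = sum((xi-xbar)(yi-ybar)) / sum((xi-xbar)^2)
n = 4, xbar = 29/4 = 7.25, ybar = 40/4 = 10
Sxy = sum((xi-xbar)(yi-ybar)) = 2
Sxx = sum((xi-xbar)^2) = 32.75
b = Sxy / Sxx = 8/131 ≈ 0.061069
a = 10 - 0.061069 * 7.25 = 1252/131 ≈ 9.557252

9.5573


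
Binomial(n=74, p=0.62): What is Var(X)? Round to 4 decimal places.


Var = n*p*(1-p) = 74 * 0.62 * 0.38 = 17.4344

17.4344


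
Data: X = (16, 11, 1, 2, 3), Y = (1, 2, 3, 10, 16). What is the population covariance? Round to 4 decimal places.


Cov = (1/n)*sum((xi-xbar)(yi-ybar))
n = 5, xbar = 33/5 = 6.6, ybar = 32/5 = 6.4
sum((xi-xbar)(yi-ybar)) = -102.2
Cov = -102.2 / 5 = -20.44

-20.4400


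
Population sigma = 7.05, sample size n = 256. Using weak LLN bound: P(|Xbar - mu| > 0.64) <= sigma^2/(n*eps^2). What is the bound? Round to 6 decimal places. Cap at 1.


bound = min(1, sigma^2/(n*eps^2))
sigma^2 = 7.05^2 = 49.7025
n*eps^2 = 256 * 0.64^2 = 256 * 0.4096 = 104.8576
sigma^2/(n*eps^2) = 49.7025 / 104.8576 ≈ 0.47399998

0.474000


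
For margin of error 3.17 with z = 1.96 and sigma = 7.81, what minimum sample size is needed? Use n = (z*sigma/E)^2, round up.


z*sigma/E = 1.96 * 7.81 / 3.17 = 38269/7925 ≈ 4.828896
(z*sigma/E)^2 ≈ 23.318236
round up: n = 24

24


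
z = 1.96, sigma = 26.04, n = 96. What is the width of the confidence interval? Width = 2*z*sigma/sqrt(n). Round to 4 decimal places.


width = 2*z*sigma/sqrt(n)
2*z*sigma = 2 * 1.96 * 26.04 = 102.0768
sqrt(96) ≈ 9.797959
width = 102.0768 / 9.797959 ≈ 10.418170

10.4182


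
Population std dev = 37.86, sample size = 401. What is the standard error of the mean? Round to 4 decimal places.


SE = sigma / sqrt(n)
sqrt(401) ≈ 20.024984
SE = 37.86 / 20.024984 ≈ 1.890638

1.8906


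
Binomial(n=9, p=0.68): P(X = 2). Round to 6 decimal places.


P = C(n,k) * p^k * (1-p)^(n-k)
C(9,2) = 36
p^k = 0.68^2 = 0.4624
(1-p)^(n-k) = 0.32^7 ≈ 0.0003435974
P = 36 * 0.4624 * 0.0003435974 ≈ 0.005720

0.005720


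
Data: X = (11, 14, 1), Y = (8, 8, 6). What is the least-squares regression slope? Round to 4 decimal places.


b = sum((xi-xbar)(yi-ybar)) / sum((xi-xbar)^2)
n = 3, xbar = 26/3 ≈ 8.666667, ybar = 22/3 ≈ 7.333333
Sxy = sum((xi-xbar)(yi-ybar)) = 46/3 ≈ 15.333333
Sxx = sum((xi-xbar)^2) = 278/3 ≈ 92.666667
b = Sxy / Sxx = 23/139 ≈ 0.165468

0.1655


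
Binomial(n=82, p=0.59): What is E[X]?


E[X] = n*p = 82 * 0.59 = 48.38

48.38


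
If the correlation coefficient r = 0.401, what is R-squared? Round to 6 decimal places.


R^2 = r^2 = (0.401)^2 = 0.160801

0.160801


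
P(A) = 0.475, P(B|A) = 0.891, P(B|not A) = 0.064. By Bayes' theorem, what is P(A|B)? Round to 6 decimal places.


P(A|B) = P(B|A)*P(A) / P(B), P(B) = P(B|A)*P(A) + P(B|not A)*P(not A)
P(B|A)*P(A) = 0.891 * 0.475 = 0.423225
P(B|not A)*P(not A) = 0.064 * 0.525 = 0.0336
P(B) = 0.423225 + 0.0336 = 0.456825
P(A|B) = 0.423225 / 0.456825 = 5643/6091 ≈ 0.92644886

0.926449


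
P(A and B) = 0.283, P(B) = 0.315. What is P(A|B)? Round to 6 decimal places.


P(A|B) = P(A and B) / P(B) = 0.283 / 0.315 = 283/315 ≈ 0.89841270

0.898413


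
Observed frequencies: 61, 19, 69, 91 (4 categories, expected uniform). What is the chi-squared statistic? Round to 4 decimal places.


chi2 = sum((O-E)^2/E), E = total/4
total = 240, E = 240/4 = 60
(61 - 60)^2 / 60 = 1 / 60 = 1/60 ≈ 0.016667
(19 - 60)^2 / 60 = 1681 / 60 = 1681/60 ≈ 28.016667
(69 - 60)^2 / 60 = 81 / 60 = 1.35
(91 - 60)^2 / 60 = 961 / 60 = 961/60 ≈ 16.016667
chi2 = 45.4

45.4000


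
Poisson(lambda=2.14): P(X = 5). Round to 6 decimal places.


P = e^(-lam) * lam^k / k!
e^(-2.14) ≈ 0.1176548
lam^k = 2.14^5 ≈ 44.881655
k! = 5! = 120
P = 0.1176548 * 44.881655 / 120 ≈ 0.044005

0.044005


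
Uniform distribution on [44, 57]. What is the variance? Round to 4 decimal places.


Var = (b-a)^2 / 12
(b-a)^2 = (57 - 44)^2 = 169
Var = 169/12 ≈ 14.083333

14.0833


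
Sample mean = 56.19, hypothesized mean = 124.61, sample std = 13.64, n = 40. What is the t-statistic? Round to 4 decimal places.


t = (xbar - mu0) / (s/sqrt(n))
xbar - mu0 = 56.19 - 124.61 = -68.42
sqrt(40) ≈ 6.32455532
s/sqrt(n) = 13.64 / 6.32455532 ≈ 2.15667336
t = -68.42 / 2.15667336 ≈ -31.724786

-31.7248


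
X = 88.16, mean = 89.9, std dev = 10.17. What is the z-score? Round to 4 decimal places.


z = (X - mu) / sigma
X - mu = 88.16 - 89.9 = -1.74
z = -1.74 / 10.17 = -58/339 ≈ -0.171091

-0.1711


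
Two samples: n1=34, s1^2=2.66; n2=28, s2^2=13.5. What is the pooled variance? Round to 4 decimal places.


sp^2 = ((n1-1)*s1^2 + (n2-1)*s2^2)/(n1+n2-2)
(n1-1)*s1^2 = 33 * 2.66 = 87.78
(n2-1)*s2^2 = 27 * 13.5 = 364.5
numerator = 87.78 + 364.5 = 452.28
n1+n2-2 = 60
sp^2 = 452.28 / 60 = 7.538

7.5380


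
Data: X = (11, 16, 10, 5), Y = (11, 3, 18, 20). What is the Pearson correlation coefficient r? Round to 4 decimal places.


r = sum((xi-xbar)(yi-ybar)) / sqrt(sum((xi-xbar)^2) * sum((yi-ybar)^2))
n = 4, xbar = 42/4 = 10.5, ybar = 52/4 = 13
Sxy = sum((xi-xbar)(yi-ybar)) = -97
Sxx = sum((xi-xbar)^2) = 61
Syy = sum((yi-ybar)^2) = 178
sqrt(Sxx*Syy) ≈ 104.201727
r = Sxy / sqrt(Sxx*Syy) = -97 / 104.201727 ≈ -0.930887

-0.9309


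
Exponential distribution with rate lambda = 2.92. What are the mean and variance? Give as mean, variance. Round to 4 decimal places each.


mean = 1/lam, var = 1/lam^2
mean = 1 / 2.92 = 25/73 ≈ 0.342466
lam^2 = 2.92^2 = 8.5264
var = 1 / 8.5264 = 625/5329 ≈ 0.117283

0.3425, 0.1173


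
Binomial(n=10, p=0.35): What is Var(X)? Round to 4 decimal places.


Var = n*p*(1-p) = 10 * 0.35 * 0.65 = 2.275

2.2750


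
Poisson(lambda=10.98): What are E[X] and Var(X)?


E[X] = Var(X) = lambda = 10.98

10.98, 10.98


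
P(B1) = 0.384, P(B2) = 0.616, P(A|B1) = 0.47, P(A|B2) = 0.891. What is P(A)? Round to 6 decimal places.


P(A) = P(A|B1)*P(B1) + P(A|B2)*P(B2)
P(A|B1)*P(B1) = 0.47 * 0.384 = 0.18048
P(A|B2)*P(B2) = 0.891 * 0.616 = 0.548856
P(A) = 0.18048 + 0.548856 = 0.729336

0.729336


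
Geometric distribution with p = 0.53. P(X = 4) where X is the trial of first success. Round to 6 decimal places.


P = (1-p)^(k-1) * p
(1-p)^(k-1) = 0.47^3 = 0.103823
P = 0.103823 * 0.53 = 0.05502619

0.055026


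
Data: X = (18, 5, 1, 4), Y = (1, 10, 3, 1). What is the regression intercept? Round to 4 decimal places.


a = ybar - b*xbar, where b = sum((xi-xbar)(yi-ybar)) / sum((xi-xbar)^2)
n = 4, xbar = 28/4 = 7, ybar = 15/4 = 3.75
Sxy = sum((xi-xbar)(yi-ybar)) = -30
Sxx = sum((xi-xbar)^2) = 170
b = Sxy / Sxx = -3/17 ≈ -0.176471
a = 3.75 - (-0.176471) * 7 = 339/68 ≈ 4.985294

4.9853


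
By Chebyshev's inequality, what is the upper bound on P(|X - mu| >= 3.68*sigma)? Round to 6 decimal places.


P <= 1/k^2
k^2 = 3.68^2 = 13.5424
1/k^2 = 1 / 13.5424 = 625/8464 ≈ 0.07384216

0.073842


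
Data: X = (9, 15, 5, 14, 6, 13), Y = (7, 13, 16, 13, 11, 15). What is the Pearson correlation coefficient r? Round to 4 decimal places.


r = sum((xi-xbar)(yi-ybar)) / sqrt(sum((xi-xbar)^2) * sum((yi-ybar)^2))
n = 6, xbar = 62/6 = 31/3 ≈ 10.333333, ybar = 75/6 = 12.5
Sxy = sum((xi-xbar)(yi-ybar)) = 6
Sxx = sum((xi-xbar)^2) = 274/3 ≈ 91.333333
Syy = sum((yi-ybar)^2) = 51.5
sqrt(Sxx*Syy) ≈ 68.583283
r = Sxy / sqrt(Sxx*Syy) = 6 / 68.583283 ≈ 0.087485

0.0875


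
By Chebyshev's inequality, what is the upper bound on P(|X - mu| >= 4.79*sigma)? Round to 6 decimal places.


P <= 1/k^2
k^2 = 4.79^2 = 22.9441
1/k^2 = 1 / 22.9441 ≈ 0.04358419

0.043584


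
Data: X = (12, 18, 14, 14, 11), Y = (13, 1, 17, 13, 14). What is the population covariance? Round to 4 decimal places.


Cov = (1/n)*sum((xi-xbar)(yi-ybar))
n = 5, xbar = 69/5 = 13.8, ybar = 58/5 = 11.6
sum((xi-xbar)(yi-ybar)) = -52.4
Cov = -52.4 / 5 = -10.48

-10.4800


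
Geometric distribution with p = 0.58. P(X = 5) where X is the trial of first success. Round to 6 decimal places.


P = (1-p)^(k-1) * p
(1-p)^(k-1) = 0.42^4 = 0.03111696
P = 0.03111696 * 0.58 ≈ 0.01804784

0.018048


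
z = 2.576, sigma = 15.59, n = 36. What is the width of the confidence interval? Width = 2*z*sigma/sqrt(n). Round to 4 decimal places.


width = 2*z*sigma/sqrt(n)
2*z*sigma = 2 * 2.576 * 15.59 = 80.31968
sqrt(36) = 6
width = 80.31968 / 6 ≈ 13.386613

13.3866


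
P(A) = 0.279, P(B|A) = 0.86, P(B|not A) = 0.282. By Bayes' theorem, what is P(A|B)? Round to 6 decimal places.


P(A|B) = P(B|A)*P(A) / P(B), P(B) = P(B|A)*P(A) + P(B|not A)*P(not A)
P(B|A)*P(A) = 0.86 * 0.279 = 0.23994
P(B|not A)*P(not A) = 0.282 * 0.721 = 0.203322
P(B) = 0.23994 + 0.203322 = 0.443262
P(A|B) = 0.23994 / 0.443262 ≈ 0.54130514

0.541305


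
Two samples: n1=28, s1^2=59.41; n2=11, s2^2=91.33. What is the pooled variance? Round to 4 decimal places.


sp^2 = ((n1-1)*s1^2 + (n2-1)*s2^2)/(n1+n2-2)
(n1-1)*s1^2 = 27 * 59.41 = 1604.07
(n2-1)*s2^2 = 10 * 91.33 = 913.3
numerator = 1604.07 + 913.3 = 2517.37
n1+n2-2 = 37
sp^2 = 2517.37 / 37 = 251737/3700 ≈ 68.037027

68.0370


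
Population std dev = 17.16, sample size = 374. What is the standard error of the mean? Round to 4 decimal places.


SE = sigma / sqrt(n)
sqrt(374) ≈ 19.339080
SE = 17.16 / 19.339080 ≈ 0.887322

0.8873


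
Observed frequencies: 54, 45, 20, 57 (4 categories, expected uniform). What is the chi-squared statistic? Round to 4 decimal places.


chi2 = sum((O-E)^2/E), E = total/4
total = 176, E = 176/4 = 44
(54 - 44)^2 / 44 = 100 / 44 = 25/11 ≈ 2.272727
(45 - 44)^2 / 44 = 1 / 44 = 1/44 ≈ 0.022727
(20 - 44)^2 / 44 = 576 / 44 = 144/11 ≈ 13.090909
(57 - 44)^2 / 44 = 169 / 44 = 169/44 ≈ 3.840909
chi2 = 423/22 ≈ 19.227273

19.2273


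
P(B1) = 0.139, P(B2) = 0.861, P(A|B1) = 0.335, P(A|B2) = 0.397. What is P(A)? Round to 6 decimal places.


P(A) = P(A|B1)*P(B1) + P(A|B2)*P(B2)
P(A|B1)*P(B1) = 0.335 * 0.139 = 0.046565
P(A|B2)*P(B2) = 0.397 * 0.861 = 0.341817
P(A) = 0.046565 + 0.341817 = 0.388382

0.388382


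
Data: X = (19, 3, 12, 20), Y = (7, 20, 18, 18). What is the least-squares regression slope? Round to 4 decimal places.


b = sum((xi-xbar)(yi-ybar)) / sum((xi-xbar)^2)
n = 4, xbar = 54/4 = 13.5, ybar = 63/4 = 15.75
Sxy = sum((xi-xbar)(yi-ybar)) = -81.5
Sxx = sum((xi-xbar)^2) = 185
b = Sxy / Sxx = -163/370 ≈ -0.440541

-0.4405


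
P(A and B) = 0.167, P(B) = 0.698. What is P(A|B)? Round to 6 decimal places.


P(A|B) = P(A and B) / P(B) = 0.167 / 0.698 = 167/698 ≈ 0.23925501

0.239255


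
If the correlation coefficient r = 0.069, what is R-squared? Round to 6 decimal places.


R^2 = r^2 = (0.069)^2 = 0.004761

0.004761


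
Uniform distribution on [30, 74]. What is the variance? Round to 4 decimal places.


Var = (b-a)^2 / 12
(b-a)^2 = (74 - 30)^2 = 1936
Var = 1936/12 ≈ 161.333333

161.3333


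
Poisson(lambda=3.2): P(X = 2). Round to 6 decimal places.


P = e^(-lam) * lam^k / k!
e^(-3.2) ≈ 0.04076220
lam^k = 3.2^2 = 10.24
k! = 2! = 2
P = 0.04076220 * 10.24 / 2 ≈ 0.208702

0.208702


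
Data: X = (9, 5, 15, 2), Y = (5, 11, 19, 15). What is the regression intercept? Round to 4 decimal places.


a = ybar - b*xbar, where b = sum((xi-xbar)(yi-ybar)) / sum((xi-xbar)^2)
n = 4, xbar = 31/4 = 7.75, ybar = 50/4 = 12.5
Sxy = sum((xi-xbar)(yi-ybar)) = 27.5
Sxx = sum((xi-xbar)^2) = 94.75
b = Sxy / Sxx = 110/379 ≈ 0.290237
a = 12.5 - 0.290237 * 7.75 = 3885/379 ≈ 10.250660

10.2507


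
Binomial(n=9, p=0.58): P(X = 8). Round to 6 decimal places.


P = C(n,k) * p^k * (1-p)^(n-k)
C(9,8) = 9
p^k = 0.58^8 ≈ 0.01280631
(1-p)^(n-k) = 0.42^1 = 0.42
P = 9 * 0.01280631 * 0.42 ≈ 0.048408

0.048408


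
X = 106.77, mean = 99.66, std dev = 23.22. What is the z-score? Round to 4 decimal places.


z = (X - mu) / sigma
X - mu = 106.77 - 99.66 = 7.11
z = 7.11 / 23.22 = 79/258 ≈ 0.306202

0.3062


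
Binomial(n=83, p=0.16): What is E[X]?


E[X] = n*p = 83 * 0.16 = 13.28

13.28


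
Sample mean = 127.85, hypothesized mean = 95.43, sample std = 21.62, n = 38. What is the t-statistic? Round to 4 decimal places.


t = (xbar - mu0) / (s/sqrt(n))
xbar - mu0 = 127.85 - 95.43 = 32.42
sqrt(38) ≈ 6.16441400
s/sqrt(n) = 21.62 / 6.16441400 ≈ 3.50722712
t = 32.42 / 3.50722712 ≈ 9.243770

9.2438


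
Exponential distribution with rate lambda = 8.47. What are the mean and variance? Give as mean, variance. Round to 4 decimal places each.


mean = 1/lam, var = 1/lam^2
mean = 1 / 8.47 = 100/847 ≈ 0.118064
lam^2 = 8.47^2 = 71.7409
var = 1 / 71.7409 ≈ 0.013939

0.1181, 0.0139


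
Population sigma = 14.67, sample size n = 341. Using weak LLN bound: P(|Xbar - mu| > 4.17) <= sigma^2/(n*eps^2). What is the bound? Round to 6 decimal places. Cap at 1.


bound = min(1, sigma^2/(n*eps^2))
sigma^2 = 14.67^2 = 215.2089
n*eps^2 = 341 * 4.17^2 = 341 * 17.3889 = 5929.6149
sigma^2/(n*eps^2) = 215.2089 / 5929.6149 ≈ 0.03629391

0.036294


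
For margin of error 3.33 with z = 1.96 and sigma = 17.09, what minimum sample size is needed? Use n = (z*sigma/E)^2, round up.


z*sigma/E = 1.96 * 17.09 / 3.33 = 83741/8325 ≈ 10.058979
(z*sigma/E)^2 ≈ 101.183058
round up: n = 102

102


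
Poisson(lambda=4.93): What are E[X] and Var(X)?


E[X] = Var(X) = lambda = 4.93

4.93, 4.93


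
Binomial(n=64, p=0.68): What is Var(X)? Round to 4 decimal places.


Var = n*p*(1-p) = 64 * 0.68 * 0.32 = 13.9264

13.9264


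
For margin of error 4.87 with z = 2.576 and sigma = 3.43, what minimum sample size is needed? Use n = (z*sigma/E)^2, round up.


z*sigma/E = 2.576 * 3.43 / 4.87 ≈ 1.814308
(z*sigma/E)^2 ≈ 3.291714
round up: n = 4

4


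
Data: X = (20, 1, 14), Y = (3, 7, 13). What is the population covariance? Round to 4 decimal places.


Cov = (1/n)*sum((xi-xbar)(yi-ybar))
n = 3, xbar = 35/3 ≈ 11.666667, ybar = 23/3 ≈ 7.666667
sum((xi-xbar)(yi-ybar)) = -58/3 ≈ -19.333333
Cov = -19.333333 / 3 = -58/9 ≈ -6.444444

-6.4444


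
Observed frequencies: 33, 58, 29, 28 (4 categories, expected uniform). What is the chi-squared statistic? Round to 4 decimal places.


chi2 = sum((O-E)^2/E), E = total/4
total = 148, E = 148/4 = 37
(33 - 37)^2 / 37 = 16 / 37 = 16/37 ≈ 0.432432
(58 - 37)^2 / 37 = 441 / 37 = 441/37 ≈ 11.918919
(29 - 37)^2 / 37 = 64 / 37 = 64/37 ≈ 1.729730
(28 - 37)^2 / 37 = 81 / 37 = 81/37 ≈ 2.189189
chi2 = 602/37 ≈ 16.270270

16.2703


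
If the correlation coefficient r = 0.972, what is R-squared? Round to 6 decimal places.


R^2 = r^2 = (0.972)^2 = 0.944784

0.944784


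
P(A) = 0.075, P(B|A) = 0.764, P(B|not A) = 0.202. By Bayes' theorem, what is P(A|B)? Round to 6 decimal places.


P(A|B) = P(B|A)*P(A) / P(B), P(B) = P(B|A)*P(A) + P(B|not A)*P(not A)
P(B|A)*P(A) = 0.764 * 0.075 = 0.0573
P(B|not A)*P(not A) = 0.202 * 0.925 = 0.18685
P(B) = 0.0573 + 0.18685 = 0.24415
P(A|B) = 0.0573 / 0.24415 = 1146/4883 ≈ 0.23469179

0.234692


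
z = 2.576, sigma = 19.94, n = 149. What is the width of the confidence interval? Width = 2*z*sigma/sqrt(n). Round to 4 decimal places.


width = 2*z*sigma/sqrt(n)
2*z*sigma = 2 * 2.576 * 19.94 = 102.73088
sqrt(149) ≈ 12.206556
width = 102.73088 / 12.206556 ≈ 8.416042

8.4160


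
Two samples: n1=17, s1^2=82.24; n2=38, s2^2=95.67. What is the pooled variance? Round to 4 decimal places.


sp^2 = ((n1-1)*s1^2 + (n2-1)*s2^2)/(n1+n2-2)
(n1-1)*s1^2 = 16 * 82.24 = 1315.84
(n2-1)*s2^2 = 37 * 95.67 = 3539.79
numerator = 1315.84 + 3539.79 = 4855.63
n1+n2-2 = 53
sp^2 = 4855.63 / 53 = 485563/5300 ≈ 91.615660

91.6157


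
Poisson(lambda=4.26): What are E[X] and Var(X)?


E[X] = Var(X) = lambda = 4.26

4.26, 4.26


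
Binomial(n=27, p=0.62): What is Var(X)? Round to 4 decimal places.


Var = n*p*(1-p) = 27 * 0.62 * 0.38 = 6.3612

6.3612


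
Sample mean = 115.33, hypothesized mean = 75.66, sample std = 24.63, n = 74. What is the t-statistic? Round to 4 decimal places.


t = (xbar - mu0) / (s/sqrt(n))
xbar - mu0 = 115.33 - 75.66 = 39.67
sqrt(74) ≈ 8.60232527
s/sqrt(n) = 24.63 / 8.60232527 ≈ 2.86317934
t = 39.67 / 2.86317934 ≈ 13.855227

13.8552


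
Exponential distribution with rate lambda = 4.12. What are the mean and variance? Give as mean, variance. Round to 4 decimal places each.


mean = 1/lam, var = 1/lam^2
mean = 1 / 4.12 = 25/103 ≈ 0.242718
lam^2 = 4.12^2 = 16.9744
var = 1 / 16.9744 ≈ 0.058912

0.2427, 0.0589


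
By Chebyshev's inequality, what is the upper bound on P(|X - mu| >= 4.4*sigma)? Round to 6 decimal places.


P <= 1/k^2
k^2 = 4.4^2 = 19.36
1/k^2 = 1 / 19.36 = 25/484 ≈ 0.05165289

0.051653


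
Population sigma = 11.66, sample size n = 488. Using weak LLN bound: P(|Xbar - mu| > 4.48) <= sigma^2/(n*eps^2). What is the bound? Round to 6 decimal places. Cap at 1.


bound = min(1, sigma^2/(n*eps^2))
sigma^2 = 11.66^2 = 135.9556
n*eps^2 = 488 * 4.48^2 = 488 * 20.0704 = 9794.3552
sigma^2/(n*eps^2) = 135.9556 / 9794.3552 ≈ 0.01388102

0.013881


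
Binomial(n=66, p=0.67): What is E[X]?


E[X] = n*p = 66 * 0.67 = 44.22

44.22


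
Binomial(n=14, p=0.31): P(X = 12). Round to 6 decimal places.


P = C(n,k) * p^k * (1-p)^(n-k)
C(14,12) = 91
p^k = 0.31^12 ≈ 0.0000007876628
(1-p)^(n-k) = 0.69^2 = 0.4761
P = 91 * 0.0000007876628 * 0.4761 ≈ 0.000034

0.000034


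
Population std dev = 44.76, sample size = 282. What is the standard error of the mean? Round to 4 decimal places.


SE = sigma / sqrt(n)
sqrt(282) ≈ 16.792856
SE = 44.76 / 16.792856 ≈ 2.665419

2.6654


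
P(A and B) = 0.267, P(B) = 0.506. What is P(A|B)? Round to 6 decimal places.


P(A|B) = P(A and B) / P(B) = 0.267 / 0.506 = 267/506 ≈ 0.52766798

0.527668


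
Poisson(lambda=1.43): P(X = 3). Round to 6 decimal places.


P = e^(-lam) * lam^k / k!
e^(-1.43) ≈ 0.2393089
lam^k = 1.43^3 = 2.924207
k! = 3! = 6
P = 0.2393089 * 2.924207 / 6 ≈ 0.116631

0.116631


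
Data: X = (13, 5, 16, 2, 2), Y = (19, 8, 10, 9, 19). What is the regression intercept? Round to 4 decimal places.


a = ybar - b*xbar, where b = sum((xi-xbar)(yi-ybar)) / sum((xi-xbar)^2)
n = 5, xbar = 38/5 = 7.6, ybar = 65/5 = 13
Sxy = sum((xi-xbar)(yi-ybar)) = 9
Sxx = sum((xi-xbar)^2) = 169.2
b = Sxy / Sxx = 5/94 ≈ 0.053191
a = 13 - 0.053191 * 7.6 = 592/47 ≈ 12.595745

12.5957


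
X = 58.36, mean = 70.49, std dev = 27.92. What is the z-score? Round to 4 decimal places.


z = (X - mu) / sigma
X - mu = 58.36 - 70.49 = -12.13
z = -12.13 / 27.92 = -1213/2792 ≈ -0.434456

-0.4345


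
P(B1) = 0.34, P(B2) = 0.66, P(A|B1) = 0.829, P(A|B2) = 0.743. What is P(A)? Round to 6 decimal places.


P(A) = P(A|B1)*P(B1) + P(A|B2)*P(B2)
P(A|B1)*P(B1) = 0.829 * 0.34 = 0.28186
P(A|B2)*P(B2) = 0.743 * 0.66 = 0.49038
P(A) = 0.28186 + 0.49038 = 0.77224

0.772240


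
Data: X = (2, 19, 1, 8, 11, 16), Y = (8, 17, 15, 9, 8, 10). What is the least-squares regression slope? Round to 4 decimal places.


b = sum((xi-xbar)(yi-ybar)) / sum((xi-xbar)^2)
n = 6, xbar = 57/6 = 9.5, ybar = 67/6 ≈ 11.166667
Sxy = sum((xi-xbar)(yi-ybar)) = 37.5
Sxx = sum((xi-xbar)^2) = 265.5
b = Sxy / Sxx = 25/177 ≈ 0.141243

0.1412


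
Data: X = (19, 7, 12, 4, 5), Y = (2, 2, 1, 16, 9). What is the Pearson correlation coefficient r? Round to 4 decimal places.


r = sum((xi-xbar)(yi-ybar)) / sqrt(sum((xi-xbar)^2) * sum((yi-ybar)^2))
n = 5, xbar = 47/5 = 9.4, ybar = 30/5 = 6
Sxy = sum((xi-xbar)(yi-ybar)) = -109
Sxx = sum((xi-xbar)^2) = 153.2
Syy = sum((yi-ybar)^2) = 166
sqrt(Sxx*Syy) ≈ 159.471628
r = Sxy / sqrt(Sxx*Syy) = -109 / 159.471628 ≈ -0.683507

-0.6835


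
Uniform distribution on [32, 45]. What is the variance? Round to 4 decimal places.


Var = (b-a)^2 / 12
(b-a)^2 = (45 - 32)^2 = 169
Var = 169/12 ≈ 14.083333

14.0833


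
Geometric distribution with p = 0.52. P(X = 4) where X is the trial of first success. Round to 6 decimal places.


P = (1-p)^(k-1) * p
(1-p)^(k-1) = 0.48^3 = 0.110592
P = 0.110592 * 0.52 = 0.05750784

0.057508


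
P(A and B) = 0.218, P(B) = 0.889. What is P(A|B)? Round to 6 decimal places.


P(A|B) = P(A and B) / P(B) = 0.218 / 0.889 = 218/889 ≈ 0.24521935

0.245219


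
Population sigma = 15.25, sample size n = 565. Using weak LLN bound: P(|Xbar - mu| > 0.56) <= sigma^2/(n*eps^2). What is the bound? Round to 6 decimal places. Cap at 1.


bound = min(1, sigma^2/(n*eps^2))
sigma^2 = 15.25^2 = 232.5625
n*eps^2 = 565 * 0.56^2 = 565 * 0.3136 = 177.184
sigma^2/(n*eps^2) = 232.5625 / 177.184 ≈ 1.31254797
this exceeds 1, so the bound is capped at 1

1.000000


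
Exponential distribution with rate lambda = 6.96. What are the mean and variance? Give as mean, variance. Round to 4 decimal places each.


mean = 1/lam, var = 1/lam^2
mean = 1 / 6.96 = 25/174 ≈ 0.143678
lam^2 = 6.96^2 = 48.4416
var = 1 / 48.4416 ≈ 0.020643

0.1437, 0.0206


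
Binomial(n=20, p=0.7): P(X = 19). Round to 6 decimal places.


P = C(n,k) * p^k * (1-p)^(n-k)
C(20,19) = 20
p^k = 0.7^19 ≈ 0.001139890
(1-p)^(n-k) = 0.3^1 = 0.3
P = 20 * 0.001139890 * 0.3 ≈ 0.006839

0.006839


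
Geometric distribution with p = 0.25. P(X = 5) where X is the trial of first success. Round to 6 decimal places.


P = (1-p)^(k-1) * p
(1-p)^(k-1) = 0.75^4 = 81/256 ≈ 0.3164063
P = 0.3164063 * 0.25 = 81/1024 ≈ 0.07910156

0.079102


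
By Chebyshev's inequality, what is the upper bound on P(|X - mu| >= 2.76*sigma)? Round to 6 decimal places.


P <= 1/k^2
k^2 = 2.76^2 = 7.6176
1/k^2 = 1 / 7.6176 = 625/4761 ≈ 0.13127494

0.131275


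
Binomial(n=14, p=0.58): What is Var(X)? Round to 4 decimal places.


Var = n*p*(1-p) = 14 * 0.58 * 0.42 = 3.4104

3.4104


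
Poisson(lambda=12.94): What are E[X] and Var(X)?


E[X] = Var(X) = lambda = 12.94

12.94, 12.94


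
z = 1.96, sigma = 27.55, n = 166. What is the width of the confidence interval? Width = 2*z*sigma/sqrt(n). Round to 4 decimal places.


width = 2*z*sigma/sqrt(n)
2*z*sigma = 2 * 1.96 * 27.55 = 107.996
sqrt(166) ≈ 12.884099
width = 107.996 / 12.884099 ≈ 8.382115

8.3821


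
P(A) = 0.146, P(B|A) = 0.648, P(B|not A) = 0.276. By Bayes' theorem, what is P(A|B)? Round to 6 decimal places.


P(A|B) = P(B|A)*P(A) / P(B), P(B) = P(B|A)*P(A) + P(B|not A)*P(not A)
P(B|A)*P(A) = 0.648 * 0.146 = 0.094608
P(B|not A)*P(not A) = 0.276 * 0.854 = 0.235704
P(B) = 0.094608 + 0.235704 = 0.330312
P(A|B) = 0.094608 / 0.330312 ≈ 0.28642011

0.286420


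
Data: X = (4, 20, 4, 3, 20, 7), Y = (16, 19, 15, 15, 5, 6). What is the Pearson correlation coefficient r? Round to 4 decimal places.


r = sum((xi-xbar)(yi-ybar)) / sqrt(sum((xi-xbar)^2) * sum((yi-ybar)^2))
n = 6, xbar = 58/6 = 29/3 ≈ 9.666667, ybar = 76/6 = 38/3 ≈ 12.666667
Sxy = sum((xi-xbar)(yi-ybar)) = -131/3 ≈ -43.666667
Sxx = sum((xi-xbar)^2) = 988/3 ≈ 329.333333
Syy = sum((yi-ybar)^2) = 496/3 ≈ 165.333333
sqrt(Sxx*Syy) ≈ 233.344762
r = Sxy / sqrt(Sxx*Syy) = -43.666667 / 233.344762 ≈ -0.187134

-0.1871


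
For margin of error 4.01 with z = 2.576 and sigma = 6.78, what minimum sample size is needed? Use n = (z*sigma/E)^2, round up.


z*sigma/E = 2.576 * 6.78 / 4.01 ≈ 4.355431
(z*sigma/E)^2 ≈ 18.969783
round up: n = 19

19


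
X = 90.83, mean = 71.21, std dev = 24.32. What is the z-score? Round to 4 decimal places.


z = (X - mu) / sigma
X - mu = 90.83 - 71.21 = 19.62
z = 19.62 / 24.32 = 981/1216 ≈ 0.806743

0.8067


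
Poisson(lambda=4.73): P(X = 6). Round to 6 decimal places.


P = e^(-lam) * lam^k / k!
e^(-4.73) ≈ 0.008826471
lam^k = 4.73^6 ≈ 11198.680244
k! = 6! = 720
P = 0.008826471 * 11198.680244 / 720 ≈ 0.137284

0.137284


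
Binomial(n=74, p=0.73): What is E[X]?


E[X] = n*p = 74 * 0.73 = 54.02

54.02


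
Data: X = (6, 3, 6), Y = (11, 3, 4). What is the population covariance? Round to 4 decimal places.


Cov = (1/n)*sum((xi-xbar)(yi-ybar))
n = 3, xbar = 15/3 = 5, ybar = 18/3 = 6
sum((xi-xbar)(yi-ybar)) = 9
Cov = 9 / 3 = 3

3.0000


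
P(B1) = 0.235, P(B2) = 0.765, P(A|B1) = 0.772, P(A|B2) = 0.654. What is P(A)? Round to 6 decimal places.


P(A) = P(A|B1)*P(B1) + P(A|B2)*P(B2)
P(A|B1)*P(B1) = 0.772 * 0.235 = 0.18142
P(A|B2)*P(B2) = 0.654 * 0.765 = 0.50031
P(A) = 0.18142 + 0.50031 = 0.68173

0.681730


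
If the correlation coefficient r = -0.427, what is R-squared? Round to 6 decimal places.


R^2 = r^2 = (-0.427)^2 = 0.182329

0.182329


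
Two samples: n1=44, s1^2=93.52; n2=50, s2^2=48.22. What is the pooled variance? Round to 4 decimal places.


sp^2 = ((n1-1)*s1^2 + (n2-1)*s2^2)/(n1+n2-2)
(n1-1)*s1^2 = 43 * 93.52 = 4021.36
(n2-1)*s2^2 = 49 * 48.22 = 2362.78
numerator = 4021.36 + 2362.78 = 6384.14
n1+n2-2 = 92
sp^2 = 6384.14 / 92 = 319207/4600 ≈ 69.392826

69.3928


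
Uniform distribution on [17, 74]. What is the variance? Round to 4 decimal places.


Var = (b-a)^2 / 12
(b-a)^2 = (74 - 17)^2 = 3249
Var = 3249/12 = 270.75

270.7500


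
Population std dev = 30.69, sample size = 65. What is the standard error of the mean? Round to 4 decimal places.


SE = sigma / sqrt(n)
sqrt(65) ≈ 8.062258
SE = 30.69 / 8.062258 ≈ 3.806626

3.8066


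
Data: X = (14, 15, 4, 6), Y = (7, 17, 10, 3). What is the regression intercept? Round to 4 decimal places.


a = ybar - b*xbar, where b = sum((xi-xbar)(yi-ybar)) / sum((xi-xbar)^2)
n = 4, xbar = 39/4 = 9.75, ybar = 37/4 = 9.25
Sxy = sum((xi-xbar)(yi-ybar)) = 50.25
Sxx = sum((xi-xbar)^2) = 92.75
b = Sxy / Sxx = 201/371 ≈ 0.541779
a = 9.25 - 0.541779 * 9.75 = 1472/371 ≈ 3.967655

3.9677


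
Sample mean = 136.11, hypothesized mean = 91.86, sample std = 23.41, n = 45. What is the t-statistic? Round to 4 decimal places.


t = (xbar - mu0) / (s/sqrt(n))
xbar - mu0 = 136.11 - 91.86 = 44.25
sqrt(45) ≈ 6.70820393
s/sqrt(n) = 23.41 / 6.70820393 ≈ 3.48975676
t = 44.25 / 3.48975676 ≈ 12.679967

12.6800


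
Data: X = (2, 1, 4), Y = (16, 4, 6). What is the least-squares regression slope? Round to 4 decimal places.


b = sum((xi-xbar)(yi-ybar)) / sum((xi-xbar)^2)
n = 3, xbar = 7/3 ≈ 2.333333, ybar = 26/3 ≈ 8.666667
Sxy = sum((xi-xbar)(yi-ybar)) = -2/3 ≈ -0.666667
Sxx = sum((xi-xbar)^2) = 14/3 ≈ 4.666667
b = Sxy / Sxx = -1/7 ≈ -0.142857

-0.1429


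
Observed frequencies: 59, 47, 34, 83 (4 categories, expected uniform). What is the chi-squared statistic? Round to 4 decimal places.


chi2 = sum((O-E)^2/E), E = total/4
total = 223, E = 223/4 = 55.75
(59 - 55.75)^2 / 55.75 = 10.5625 / 55.75 = 169/892 ≈ 0.189462
(47 - 55.75)^2 / 55.75 = 76.5625 / 55.75 = 1225/892 ≈ 1.373318
(34 - 55.75)^2 / 55.75 = 473.0625 / 55.75 = 7569/892 ≈ 8.485426
(83 - 55.75)^2 / 55.75 = 742.5625 / 55.75 = 11881/892 ≈ 13.319507
chi2 = 5211/223 ≈ 23.367713

23.3677


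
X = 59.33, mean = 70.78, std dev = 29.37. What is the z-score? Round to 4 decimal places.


z = (X - mu) / sigma
X - mu = 59.33 - 70.78 = -11.45
z = -11.45 / 29.37 = -1145/2937 ≈ -0.389854

-0.3899


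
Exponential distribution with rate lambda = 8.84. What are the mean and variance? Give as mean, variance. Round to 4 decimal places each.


mean = 1/lam, var = 1/lam^2
mean = 1 / 8.84 = 25/221 ≈ 0.113122
lam^2 = 8.84^2 = 78.1456
var = 1 / 78.1456 ≈ 0.012797

0.1131, 0.0128


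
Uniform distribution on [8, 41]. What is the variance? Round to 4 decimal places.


Var = (b-a)^2 / 12
(b-a)^2 = (41 - 8)^2 = 1089
Var = 1089/12 = 90.75

90.7500


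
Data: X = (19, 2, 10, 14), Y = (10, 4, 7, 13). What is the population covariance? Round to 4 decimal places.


Cov = (1/n)*sum((xi-xbar)(yi-ybar))
n = 4, xbar = 45/4 = 11.25, ybar = 34/4 = 8.5
sum((xi-xbar)(yi-ybar)) = 67.5
Cov = 67.5 / 4 = 16.875

16.8750


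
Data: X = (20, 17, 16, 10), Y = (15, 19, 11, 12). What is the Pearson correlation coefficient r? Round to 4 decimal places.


r = sum((xi-xbar)(yi-ybar)) / sqrt(sum((xi-xbar)^2) * sum((yi-ybar)^2))
n = 4, xbar = 63/4 = 15.75, ybar = 57/4 = 14.25
Sxy = sum((xi-xbar)(yi-ybar)) = 21.25
Sxx = sum((xi-xbar)^2) = 52.75
Syy = sum((yi-ybar)^2) = 38.75
sqrt(Sxx*Syy) ≈ 45.211309
r = Sxy / sqrt(Sxx*Syy) = 21.25 / 45.211309 ≈ 0.470015

0.4700


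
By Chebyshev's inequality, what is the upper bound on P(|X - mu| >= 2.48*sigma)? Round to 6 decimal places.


P <= 1/k^2
k^2 = 2.48^2 = 6.1504
1/k^2 = 1 / 6.1504 = 625/3844 ≈ 0.16259105

0.162591


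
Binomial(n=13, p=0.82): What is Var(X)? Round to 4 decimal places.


Var = n*p*(1-p) = 13 * 0.82 * 0.18 = 1.9188

1.9188


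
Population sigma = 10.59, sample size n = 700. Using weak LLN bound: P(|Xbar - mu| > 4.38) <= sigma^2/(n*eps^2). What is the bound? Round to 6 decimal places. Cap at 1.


bound = min(1, sigma^2/(n*eps^2))
sigma^2 = 10.59^2 = 112.1481
n*eps^2 = 700 * 4.38^2 = 700 * 19.1844 = 13429.08
sigma^2/(n*eps^2) = 112.1481 / 13429.08 ≈ 0.00835114

0.008351


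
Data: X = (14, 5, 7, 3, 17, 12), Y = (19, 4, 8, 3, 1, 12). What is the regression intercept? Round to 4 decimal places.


a = ybar - b*xbar, where b = sum((xi-xbar)(yi-ybar)) / sum((xi-xbar)^2)
n = 6, xbar = 58/6 = 29/3 ≈ 9.666667, ybar = 47/6 ≈ 7.833333
Sxy = sum((xi-xbar)(yi-ybar)) = 173/3 ≈ 57.666667
Sxx = sum((xi-xbar)^2) = 454/3 ≈ 151.333333
b = Sxy / Sxx = 173/454 ≈ 0.381057
a = 7.833333 - 0.381057 * 9.666667 = 942/227 ≈ 4.149780

4.1498


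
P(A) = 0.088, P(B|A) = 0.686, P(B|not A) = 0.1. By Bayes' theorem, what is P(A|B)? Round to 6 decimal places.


P(A|B) = P(B|A)*P(A) / P(B), P(B) = P(B|A)*P(A) + P(B|not A)*P(not A)
P(B|A)*P(A) = 0.686 * 0.088 = 0.060368
P(B|not A)*P(not A) = 0.1 * 0.912 = 0.0912
P(B) = 0.060368 + 0.0912 = 0.151568
P(A|B) = 0.060368 / 0.151568 = 3773/9473 ≈ 0.39828988

0.398290


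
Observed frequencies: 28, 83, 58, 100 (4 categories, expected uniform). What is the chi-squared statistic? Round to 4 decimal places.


chi2 = sum((O-E)^2/E), E = total/4
total = 269, E = 269/4 = 67.25
(28 - 67.25)^2 / 67.25 = 1540.5625 / 67.25 = 24649/1076 ≈ 22.907993
(83 - 67.25)^2 / 67.25 = 248.0625 / 67.25 = 3969/1076 ≈ 3.688662
(58 - 67.25)^2 / 67.25 = 85.5625 / 67.25 = 1369/1076 ≈ 1.272305
(100 - 67.25)^2 / 67.25 = 1072.5625 / 67.25 = 17161/1076 ≈ 15.948885
chi2 = 11787/269 ≈ 43.817844

43.8178


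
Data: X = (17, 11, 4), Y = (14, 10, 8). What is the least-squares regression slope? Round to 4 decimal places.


b = sum((xi-xbar)(yi-ybar)) / sum((xi-xbar)^2)
n = 3, xbar = 32/3 ≈ 10.666667, ybar = 32/3 ≈ 10.666667
Sxy = sum((xi-xbar)(yi-ybar)) = 116/3 ≈ 38.666667
Sxx = sum((xi-xbar)^2) = 254/3 ≈ 84.666667
b = Sxy / Sxx = 58/127 ≈ 0.456693

0.4567


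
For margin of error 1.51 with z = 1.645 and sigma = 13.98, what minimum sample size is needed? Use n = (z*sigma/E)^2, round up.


z*sigma/E = 1.645 * 13.98 / 1.51 ≈ 15.229868
(z*sigma/E)^2 ≈ 231.948866
round up: n = 232

232


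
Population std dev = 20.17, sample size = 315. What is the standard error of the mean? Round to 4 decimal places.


SE = sigma / sqrt(n)
sqrt(315) ≈ 17.748239
SE = 20.17 / 17.748239 ≈ 1.136451

1.1365


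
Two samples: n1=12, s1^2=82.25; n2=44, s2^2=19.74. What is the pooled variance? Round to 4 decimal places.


sp^2 = ((n1-1)*s1^2 + (n2-1)*s2^2)/(n1+n2-2)
(n1-1)*s1^2 = 11 * 82.25 = 904.75
(n2-1)*s2^2 = 43 * 19.74 = 848.82
numerator = 904.75 + 848.82 = 1753.57
n1+n2-2 = 54
sp^2 = 1753.57 / 54 = 175357/5400 ≈ 32.473519

32.4735


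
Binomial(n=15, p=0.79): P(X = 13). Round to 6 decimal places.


P = C(n,k) * p^k * (1-p)^(n-k)
C(15,13) = 105
p^k = 0.79^13 ≈ 0.04668229
(1-p)^(n-k) = 0.21^2 = 0.0441
P = 105 * 0.04668229 * 0.0441 ≈ 0.216162

0.216162


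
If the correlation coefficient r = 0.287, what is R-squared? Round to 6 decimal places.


R^2 = r^2 = (0.287)^2 = 0.082369

0.082369


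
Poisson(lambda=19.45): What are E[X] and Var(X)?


E[X] = Var(X) = lambda = 19.45

19.45, 19.45


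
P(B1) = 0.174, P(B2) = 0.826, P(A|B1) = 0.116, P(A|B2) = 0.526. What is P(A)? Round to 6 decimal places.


P(A) = P(A|B1)*P(B1) + P(A|B2)*P(B2)
P(A|B1)*P(B1) = 0.116 * 0.174 = 0.020184
P(A|B2)*P(B2) = 0.526 * 0.826 = 0.434476
P(A) = 0.020184 + 0.434476 = 0.45466

0.454660


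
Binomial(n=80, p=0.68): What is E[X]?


E[X] = n*p = 80 * 0.68 = 54.4

54.4


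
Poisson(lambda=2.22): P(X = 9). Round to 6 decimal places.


P = e^(-lam) * lam^k / k!
e^(-2.22) ≈ 0.1086091
lam^k = 2.22^9 ≈ 1309.714905
k! = 9! = 362880
P = 0.1086091 * 1309.714905 / 362880 ≈ 0.000392

0.000392


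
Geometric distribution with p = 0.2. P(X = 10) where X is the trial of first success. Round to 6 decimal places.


P = (1-p)^(k-1) * p
(1-p)^(k-1) = 0.8^9 ≈ 0.1342177
P = 0.1342177 * 0.2 ≈ 0.02684355

0.026844


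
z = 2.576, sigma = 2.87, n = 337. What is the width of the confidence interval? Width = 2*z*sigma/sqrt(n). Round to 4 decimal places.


width = 2*z*sigma/sqrt(n)
2*z*sigma = 2 * 2.576 * 2.87 = 14.78624
sqrt(337) ≈ 18.357560
width = 14.78624 / 18.357560 ≈ 0.805458

0.8055


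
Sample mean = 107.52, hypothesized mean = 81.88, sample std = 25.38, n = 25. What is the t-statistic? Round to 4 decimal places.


t = (xbar - mu0) / (s/sqrt(n))
xbar - mu0 = 107.52 - 81.88 = 25.64
sqrt(25) = 5
s/sqrt(n) = 25.38 / 5 = 5.076
t = 25.64 / 5.076 = 6410/1269 ≈ 5.051221

5.0512


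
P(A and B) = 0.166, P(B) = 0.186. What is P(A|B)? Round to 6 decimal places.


P(A|B) = P(A and B) / P(B) = 0.166 / 0.186 = 83/93 ≈ 0.89247312

0.892473


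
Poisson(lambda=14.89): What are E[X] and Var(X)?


E[X] = Var(X) = lambda = 14.89

14.89, 14.89


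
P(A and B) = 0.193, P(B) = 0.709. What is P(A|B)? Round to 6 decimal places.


P(A|B) = P(A and B) / P(B) = 0.193 / 0.709 = 193/709 ≈ 0.27221439

0.272214


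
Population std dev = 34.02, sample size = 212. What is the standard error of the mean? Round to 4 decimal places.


SE = sigma / sqrt(n)
sqrt(212) ≈ 14.560220
SE = 34.02 / 14.560220 ≈ 2.336503

2.3365


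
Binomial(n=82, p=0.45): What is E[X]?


E[X] = n*p = 82 * 0.45 = 36.9

36.9


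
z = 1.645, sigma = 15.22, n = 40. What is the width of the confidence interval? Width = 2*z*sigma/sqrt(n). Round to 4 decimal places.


width = 2*z*sigma/sqrt(n)
2*z*sigma = 2 * 1.645 * 15.22 = 50.0738
sqrt(40) ≈ 6.324555
width = 50.0738 / 6.324555 ≈ 7.917363

7.9174


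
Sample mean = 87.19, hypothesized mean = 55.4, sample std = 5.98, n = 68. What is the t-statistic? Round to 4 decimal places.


t = (xbar - mu0) / (s/sqrt(n))
xbar - mu0 = 87.19 - 55.4 = 31.79
sqrt(68) ≈ 8.24621125
s/sqrt(n) = 5.98 / 8.24621125 ≈ 0.72518152
t = 31.79 / 0.72518152 ≈ 43.837300

43.8373


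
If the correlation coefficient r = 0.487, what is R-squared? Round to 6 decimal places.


R^2 = r^2 = (0.487)^2 = 0.237169

0.237169


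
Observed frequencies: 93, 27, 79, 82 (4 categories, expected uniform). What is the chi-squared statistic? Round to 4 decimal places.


chi2 = sum((O-E)^2/E), E = total/4
total = 281, E = 281/4 = 70.25
(93 - 70.25)^2 / 70.25 = 517.5625 / 70.25 = 8281/1124 ≈ 7.367438
(27 - 70.25)^2 / 70.25 = 1870.5625 / 70.25 = 29929/1124 ≈ 26.627224
(79 - 70.25)^2 / 70.25 = 76.5625 / 70.25 = 1225/1124 ≈ 1.089858
(82 - 70.25)^2 / 70.25 = 138.0625 / 70.25 = 2209/1124 ≈ 1.965302
chi2 = 10411/281 ≈ 37.049822

37.0498


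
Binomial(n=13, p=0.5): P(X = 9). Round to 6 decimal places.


P = C(n,k) * p^k * (1-p)^(n-k)
C(13,9) = 715
p^k = 0.5^9 = 0.001953125
(1-p)^(n-k) = 0.5^4 = 0.0625
P = 715 * 0.001953125 * 0.0625 = 715/8192 ≈ 0.087280

0.087280


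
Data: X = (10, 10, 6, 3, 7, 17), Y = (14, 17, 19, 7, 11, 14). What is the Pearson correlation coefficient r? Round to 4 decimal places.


r = sum((xi-xbar)(yi-ybar)) / sqrt(sum((xi-xbar)^2) * sum((yi-ybar)^2))
n = 6, xbar = 53/6 ≈ 8.833333, ybar = 82/6 = 41/3 ≈ 13.666667
Sxy = sum((xi-xbar)(yi-ybar)) = 107/3 ≈ 35.666667
Sxx = sum((xi-xbar)^2) = 689/6 ≈ 114.833333
Syy = sum((yi-ybar)^2) = 274/3 ≈ 91.333333
sqrt(Sxx*Syy) ≈ 102.411479
r = Sxy / sqrt(Sxx*Syy) = 35.666667 / 102.411479 ≈ 0.348268

0.3483


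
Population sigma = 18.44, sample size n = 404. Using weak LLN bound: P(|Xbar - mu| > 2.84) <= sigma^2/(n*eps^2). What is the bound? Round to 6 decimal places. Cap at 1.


bound = min(1, sigma^2/(n*eps^2))
sigma^2 = 18.44^2 = 340.0336
n*eps^2 = 404 * 2.84^2 = 404 * 8.0656 = 3258.5024
sigma^2/(n*eps^2) = 340.0336 / 3258.5024 ≈ 0.10435272

0.104353


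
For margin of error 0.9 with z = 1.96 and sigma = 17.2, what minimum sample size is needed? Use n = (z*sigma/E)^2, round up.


z*sigma/E = 1.96 * 17.2 / 0.9 = 8428/225 ≈ 37.457778
(z*sigma/E)^2 ≈ 1403.085116
round up: n = 1404

1404


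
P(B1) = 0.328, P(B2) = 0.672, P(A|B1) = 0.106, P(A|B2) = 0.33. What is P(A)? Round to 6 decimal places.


P(A) = P(A|B1)*P(B1) + P(A|B2)*P(B2)
P(A|B1)*P(B1) = 0.106 * 0.328 = 0.034768
P(A|B2)*P(B2) = 0.33 * 0.672 = 0.22176
P(A) = 0.034768 + 0.22176 = 0.256528

0.256528


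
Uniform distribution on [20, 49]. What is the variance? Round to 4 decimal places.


Var = (b-a)^2 / 12
(b-a)^2 = (49 - 20)^2 = 841
Var = 841/12 ≈ 70.083333

70.0833


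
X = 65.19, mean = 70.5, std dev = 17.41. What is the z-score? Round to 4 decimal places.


z = (X - mu) / sigma
X - mu = 65.19 - 70.5 = -5.31
z = -5.31 / 17.41 = -531/1741 ≈ -0.304997

-0.3050
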